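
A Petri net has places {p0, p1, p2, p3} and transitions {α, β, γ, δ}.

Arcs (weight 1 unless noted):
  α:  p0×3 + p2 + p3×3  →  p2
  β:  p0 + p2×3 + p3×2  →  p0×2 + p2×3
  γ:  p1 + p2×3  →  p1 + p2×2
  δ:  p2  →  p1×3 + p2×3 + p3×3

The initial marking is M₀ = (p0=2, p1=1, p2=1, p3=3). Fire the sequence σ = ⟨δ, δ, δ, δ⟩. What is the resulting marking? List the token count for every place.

step 1: fire δ:  (p0=2, p1=1, p2=1, p3=3) → (p0=2, p1=4, p2=3, p3=6)
step 2: fire δ:  (p0=2, p1=4, p2=3, p3=6) → (p0=2, p1=7, p2=5, p3=9)
step 3: fire δ:  (p0=2, p1=7, p2=5, p3=9) → (p0=2, p1=10, p2=7, p3=12)
step 4: fire δ:  (p0=2, p1=10, p2=7, p3=12) → (p0=2, p1=13, p2=9, p3=15)

(p0=2, p1=13, p2=9, p3=15)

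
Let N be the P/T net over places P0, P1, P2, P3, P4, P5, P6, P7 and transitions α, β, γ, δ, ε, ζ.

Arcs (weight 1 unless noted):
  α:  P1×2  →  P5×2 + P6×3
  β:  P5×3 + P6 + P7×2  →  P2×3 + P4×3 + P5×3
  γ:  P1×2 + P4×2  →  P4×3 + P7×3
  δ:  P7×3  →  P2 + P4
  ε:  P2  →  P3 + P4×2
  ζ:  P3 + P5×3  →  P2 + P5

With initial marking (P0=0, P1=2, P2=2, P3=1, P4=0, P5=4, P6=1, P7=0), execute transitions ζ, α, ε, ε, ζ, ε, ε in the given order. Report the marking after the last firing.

(P0=0, P1=0, P2=0, P3=3, P4=8, P5=2, P6=4, P7=0)

step 1: fire ζ:  (P0=0, P1=2, P2=2, P3=1, P4=0, P5=4, P6=1, P7=0) → (P0=0, P1=2, P2=3, P3=0, P4=0, P5=2, P6=1, P7=0)
step 2: fire α:  (P0=0, P1=2, P2=3, P3=0, P4=0, P5=2, P6=1, P7=0) → (P0=0, P1=0, P2=3, P3=0, P4=0, P5=4, P6=4, P7=0)
step 3: fire ε:  (P0=0, P1=0, P2=3, P3=0, P4=0, P5=4, P6=4, P7=0) → (P0=0, P1=0, P2=2, P3=1, P4=2, P5=4, P6=4, P7=0)
step 4: fire ε:  (P0=0, P1=0, P2=2, P3=1, P4=2, P5=4, P6=4, P7=0) → (P0=0, P1=0, P2=1, P3=2, P4=4, P5=4, P6=4, P7=0)
step 5: fire ζ:  (P0=0, P1=0, P2=1, P3=2, P4=4, P5=4, P6=4, P7=0) → (P0=0, P1=0, P2=2, P3=1, P4=4, P5=2, P6=4, P7=0)
step 6: fire ε:  (P0=0, P1=0, P2=2, P3=1, P4=4, P5=2, P6=4, P7=0) → (P0=0, P1=0, P2=1, P3=2, P4=6, P5=2, P6=4, P7=0)
step 7: fire ε:  (P0=0, P1=0, P2=1, P3=2, P4=6, P5=2, P6=4, P7=0) → (P0=0, P1=0, P2=0, P3=3, P4=8, P5=2, P6=4, P7=0)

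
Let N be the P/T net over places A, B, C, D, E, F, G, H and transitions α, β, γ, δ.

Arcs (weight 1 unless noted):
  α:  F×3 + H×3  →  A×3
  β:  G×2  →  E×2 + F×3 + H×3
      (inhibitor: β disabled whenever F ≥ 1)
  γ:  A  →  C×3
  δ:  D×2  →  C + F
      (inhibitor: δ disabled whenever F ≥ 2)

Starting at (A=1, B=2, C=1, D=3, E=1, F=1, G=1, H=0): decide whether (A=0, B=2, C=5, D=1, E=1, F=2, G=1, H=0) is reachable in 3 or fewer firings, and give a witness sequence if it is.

YES — reachable via ⟨γ, δ⟩ (2 firings)

step 1: fire γ:  (A=1, B=2, C=1, D=3, E=1, F=1, G=1, H=0) → (A=0, B=2, C=4, D=3, E=1, F=1, G=1, H=0)
step 2: fire δ:  (A=0, B=2, C=4, D=3, E=1, F=1, G=1, H=0) → (A=0, B=2, C=5, D=1, E=1, F=2, G=1, H=0)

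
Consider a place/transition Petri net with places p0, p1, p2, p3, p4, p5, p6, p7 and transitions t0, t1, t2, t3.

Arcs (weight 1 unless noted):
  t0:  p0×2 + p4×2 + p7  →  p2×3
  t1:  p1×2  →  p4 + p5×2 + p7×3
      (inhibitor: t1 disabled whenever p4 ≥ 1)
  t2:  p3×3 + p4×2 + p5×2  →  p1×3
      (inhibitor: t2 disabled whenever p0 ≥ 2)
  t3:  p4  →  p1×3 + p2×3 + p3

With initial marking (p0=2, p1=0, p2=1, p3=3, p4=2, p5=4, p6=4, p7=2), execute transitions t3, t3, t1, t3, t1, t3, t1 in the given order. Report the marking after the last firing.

step 1: fire t3:  (p0=2, p1=0, p2=1, p3=3, p4=2, p5=4, p6=4, p7=2) → (p0=2, p1=3, p2=4, p3=4, p4=1, p5=4, p6=4, p7=2)
step 2: fire t3:  (p0=2, p1=3, p2=4, p3=4, p4=1, p5=4, p6=4, p7=2) → (p0=2, p1=6, p2=7, p3=5, p4=0, p5=4, p6=4, p7=2)
step 3: fire t1:  (p0=2, p1=6, p2=7, p3=5, p4=0, p5=4, p6=4, p7=2) → (p0=2, p1=4, p2=7, p3=5, p4=1, p5=6, p6=4, p7=5)
step 4: fire t3:  (p0=2, p1=4, p2=7, p3=5, p4=1, p5=6, p6=4, p7=5) → (p0=2, p1=7, p2=10, p3=6, p4=0, p5=6, p6=4, p7=5)
step 5: fire t1:  (p0=2, p1=7, p2=10, p3=6, p4=0, p5=6, p6=4, p7=5) → (p0=2, p1=5, p2=10, p3=6, p4=1, p5=8, p6=4, p7=8)
step 6: fire t3:  (p0=2, p1=5, p2=10, p3=6, p4=1, p5=8, p6=4, p7=8) → (p0=2, p1=8, p2=13, p3=7, p4=0, p5=8, p6=4, p7=8)
step 7: fire t1:  (p0=2, p1=8, p2=13, p3=7, p4=0, p5=8, p6=4, p7=8) → (p0=2, p1=6, p2=13, p3=7, p4=1, p5=10, p6=4, p7=11)

(p0=2, p1=6, p2=13, p3=7, p4=1, p5=10, p6=4, p7=11)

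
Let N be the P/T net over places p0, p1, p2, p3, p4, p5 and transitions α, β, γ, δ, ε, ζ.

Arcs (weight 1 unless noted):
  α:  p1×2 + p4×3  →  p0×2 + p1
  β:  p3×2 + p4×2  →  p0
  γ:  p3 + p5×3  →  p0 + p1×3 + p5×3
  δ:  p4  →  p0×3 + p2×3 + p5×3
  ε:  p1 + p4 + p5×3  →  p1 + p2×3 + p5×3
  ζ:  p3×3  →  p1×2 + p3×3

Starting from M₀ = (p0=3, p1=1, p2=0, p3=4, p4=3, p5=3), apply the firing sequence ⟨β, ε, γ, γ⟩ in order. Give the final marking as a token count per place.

step 1: fire β:  (p0=3, p1=1, p2=0, p3=4, p4=3, p5=3) → (p0=4, p1=1, p2=0, p3=2, p4=1, p5=3)
step 2: fire ε:  (p0=4, p1=1, p2=0, p3=2, p4=1, p5=3) → (p0=4, p1=1, p2=3, p3=2, p4=0, p5=3)
step 3: fire γ:  (p0=4, p1=1, p2=3, p3=2, p4=0, p5=3) → (p0=5, p1=4, p2=3, p3=1, p4=0, p5=3)
step 4: fire γ:  (p0=5, p1=4, p2=3, p3=1, p4=0, p5=3) → (p0=6, p1=7, p2=3, p3=0, p4=0, p5=3)

(p0=6, p1=7, p2=3, p3=0, p4=0, p5=3)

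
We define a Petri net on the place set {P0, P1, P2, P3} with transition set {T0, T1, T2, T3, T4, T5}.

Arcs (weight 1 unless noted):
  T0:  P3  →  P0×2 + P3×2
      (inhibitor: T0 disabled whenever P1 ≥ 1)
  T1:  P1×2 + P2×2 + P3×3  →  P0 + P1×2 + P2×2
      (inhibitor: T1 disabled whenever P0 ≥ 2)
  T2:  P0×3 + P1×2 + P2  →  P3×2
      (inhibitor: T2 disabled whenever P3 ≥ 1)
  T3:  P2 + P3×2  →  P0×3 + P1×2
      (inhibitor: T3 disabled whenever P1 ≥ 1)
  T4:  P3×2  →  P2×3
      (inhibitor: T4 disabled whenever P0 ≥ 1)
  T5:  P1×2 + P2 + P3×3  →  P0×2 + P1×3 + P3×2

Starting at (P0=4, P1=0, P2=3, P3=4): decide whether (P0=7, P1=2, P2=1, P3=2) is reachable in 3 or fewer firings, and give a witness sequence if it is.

depth 0: 1 marking
depth 1: 3 markings reached so far
depth 2: 5 markings reached so far
depth 3: 8 markings reached so far
target is not among the 8 markings reachable within 3 steps

NO — not reachable within 3 firings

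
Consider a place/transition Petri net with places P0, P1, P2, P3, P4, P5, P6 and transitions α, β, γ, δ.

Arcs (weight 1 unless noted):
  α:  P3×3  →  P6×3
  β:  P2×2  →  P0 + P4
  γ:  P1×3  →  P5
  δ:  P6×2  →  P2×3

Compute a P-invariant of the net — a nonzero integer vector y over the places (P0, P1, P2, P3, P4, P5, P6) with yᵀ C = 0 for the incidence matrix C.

y = (P0:1, P1:0, P2:0, P3:0, P4:-1, P5:0, P6:0)

Incidence matrix C (rows=places, cols=transitions):
        α    β    γ    δ
   P0   0    1    0    0
   P1   0    0   -3    0
   P2   0   -2    0    3
   P3  -3    0    0    0
   P4   0    1    0    0
   P5   0    0    1    0
   P6   3    0    0   -2

Candidate y = [1, 0, 0, 0, -1, 0, 0]; check y·C column-wise:
  col α: 1·0 + 0·-3 + -1·0 + 0·3 = 0
  col β: 1·1 + 0·-2 + -1·1 = 0
  col γ: 1·0 + 0·-3 + -1·0 + 0·1 = 0
  col δ: 1·0 + 0·3 + -1·0 + 0·-2 = 0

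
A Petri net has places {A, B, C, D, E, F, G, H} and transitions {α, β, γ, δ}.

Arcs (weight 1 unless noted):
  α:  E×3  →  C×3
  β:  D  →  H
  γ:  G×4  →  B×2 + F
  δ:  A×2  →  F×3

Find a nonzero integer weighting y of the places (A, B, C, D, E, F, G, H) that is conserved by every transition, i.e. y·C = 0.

Incidence matrix C (rows=places, cols=transitions):
        α    β    γ    δ
    A   0    0    0   -2
    B   0    0    2    0
    C   3    0    0    0
    D   0   -1    0    0
    E  -3    0    0    0
    F   0    0    1    3
    G   0    0   -4    0
    H   0    1    0    0

Candidate y = [0, 0, 1, 0, 1, 0, 0, 0]; check y·C column-wise:
  col α: 1·3 + 1·-3 = 0
  col β: 1·0 + 0·-1 + 1·0 + 0·1 = 0
  col γ: 0·2 + 1·0 + 1·0 + 0·1 + 0·-4 = 0
  col δ: 0·-2 + 1·0 + 1·0 + 0·3 = 0

y = (A:0, B:0, C:1, D:0, E:1, F:0, G:0, H:0)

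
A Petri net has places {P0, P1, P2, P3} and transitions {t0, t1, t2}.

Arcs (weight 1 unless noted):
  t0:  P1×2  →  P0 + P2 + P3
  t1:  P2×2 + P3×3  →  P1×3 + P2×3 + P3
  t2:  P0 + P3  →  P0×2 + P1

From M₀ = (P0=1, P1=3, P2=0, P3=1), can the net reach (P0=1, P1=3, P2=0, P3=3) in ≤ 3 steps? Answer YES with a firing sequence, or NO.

depth 0: 1 marking
depth 1: 3 markings reached so far
depth 2: 4 markings reached so far
depth 3: 6 markings reached so far
target is not among the 6 markings reachable within 3 steps

NO — not reachable within 3 firings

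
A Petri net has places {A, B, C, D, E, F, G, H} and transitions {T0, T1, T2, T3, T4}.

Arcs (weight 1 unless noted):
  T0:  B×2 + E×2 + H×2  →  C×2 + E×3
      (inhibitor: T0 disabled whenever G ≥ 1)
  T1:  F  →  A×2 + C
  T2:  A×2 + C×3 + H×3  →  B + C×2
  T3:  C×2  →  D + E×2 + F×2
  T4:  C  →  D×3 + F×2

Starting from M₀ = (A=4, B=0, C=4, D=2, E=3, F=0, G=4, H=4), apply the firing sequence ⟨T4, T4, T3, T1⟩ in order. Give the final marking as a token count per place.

(A=6, B=0, C=1, D=9, E=5, F=5, G=4, H=4)

step 1: fire T4:  (A=4, B=0, C=4, D=2, E=3, F=0, G=4, H=4) → (A=4, B=0, C=3, D=5, E=3, F=2, G=4, H=4)
step 2: fire T4:  (A=4, B=0, C=3, D=5, E=3, F=2, G=4, H=4) → (A=4, B=0, C=2, D=8, E=3, F=4, G=4, H=4)
step 3: fire T3:  (A=4, B=0, C=2, D=8, E=3, F=4, G=4, H=4) → (A=4, B=0, C=0, D=9, E=5, F=6, G=4, H=4)
step 4: fire T1:  (A=4, B=0, C=0, D=9, E=5, F=6, G=4, H=4) → (A=6, B=0, C=1, D=9, E=5, F=5, G=4, H=4)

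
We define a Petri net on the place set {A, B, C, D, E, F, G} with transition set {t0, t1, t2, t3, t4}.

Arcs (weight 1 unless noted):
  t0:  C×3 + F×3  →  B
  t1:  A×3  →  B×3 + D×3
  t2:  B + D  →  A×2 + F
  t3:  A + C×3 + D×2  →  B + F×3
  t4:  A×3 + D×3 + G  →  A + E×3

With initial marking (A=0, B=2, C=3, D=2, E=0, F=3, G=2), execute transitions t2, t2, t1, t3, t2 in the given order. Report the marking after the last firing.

(A=2, B=3, C=0, D=0, E=0, F=9, G=2)

step 1: fire t2:  (A=0, B=2, C=3, D=2, E=0, F=3, G=2) → (A=2, B=1, C=3, D=1, E=0, F=4, G=2)
step 2: fire t2:  (A=2, B=1, C=3, D=1, E=0, F=4, G=2) → (A=4, B=0, C=3, D=0, E=0, F=5, G=2)
step 3: fire t1:  (A=4, B=0, C=3, D=0, E=0, F=5, G=2) → (A=1, B=3, C=3, D=3, E=0, F=5, G=2)
step 4: fire t3:  (A=1, B=3, C=3, D=3, E=0, F=5, G=2) → (A=0, B=4, C=0, D=1, E=0, F=8, G=2)
step 5: fire t2:  (A=0, B=4, C=0, D=1, E=0, F=8, G=2) → (A=2, B=3, C=0, D=0, E=0, F=9, G=2)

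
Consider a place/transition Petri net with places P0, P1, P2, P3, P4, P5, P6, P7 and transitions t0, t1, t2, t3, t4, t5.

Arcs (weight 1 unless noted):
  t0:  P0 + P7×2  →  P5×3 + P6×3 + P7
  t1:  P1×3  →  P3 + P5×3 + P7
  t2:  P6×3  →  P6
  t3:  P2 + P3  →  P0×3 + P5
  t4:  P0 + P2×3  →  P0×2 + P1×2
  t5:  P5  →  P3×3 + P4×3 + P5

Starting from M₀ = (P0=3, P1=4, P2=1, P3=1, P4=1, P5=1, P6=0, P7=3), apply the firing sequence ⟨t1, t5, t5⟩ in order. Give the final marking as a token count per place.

(P0=3, P1=1, P2=1, P3=8, P4=7, P5=4, P6=0, P7=4)

step 1: fire t1:  (P0=3, P1=4, P2=1, P3=1, P4=1, P5=1, P6=0, P7=3) → (P0=3, P1=1, P2=1, P3=2, P4=1, P5=4, P6=0, P7=4)
step 2: fire t5:  (P0=3, P1=1, P2=1, P3=2, P4=1, P5=4, P6=0, P7=4) → (P0=3, P1=1, P2=1, P3=5, P4=4, P5=4, P6=0, P7=4)
step 3: fire t5:  (P0=3, P1=1, P2=1, P3=5, P4=4, P5=4, P6=0, P7=4) → (P0=3, P1=1, P2=1, P3=8, P4=7, P5=4, P6=0, P7=4)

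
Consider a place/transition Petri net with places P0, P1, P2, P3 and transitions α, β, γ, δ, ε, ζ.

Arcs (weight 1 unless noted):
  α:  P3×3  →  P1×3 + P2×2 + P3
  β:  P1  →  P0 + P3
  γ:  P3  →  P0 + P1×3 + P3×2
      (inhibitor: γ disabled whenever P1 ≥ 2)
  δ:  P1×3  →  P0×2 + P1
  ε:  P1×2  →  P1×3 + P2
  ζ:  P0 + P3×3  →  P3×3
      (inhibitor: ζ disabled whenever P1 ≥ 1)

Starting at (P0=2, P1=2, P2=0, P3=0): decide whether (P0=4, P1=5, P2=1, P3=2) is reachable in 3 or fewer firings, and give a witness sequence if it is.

step 1: fire β:  (P0=2, P1=2, P2=0, P3=0) → (P0=3, P1=1, P2=0, P3=1)
step 2: fire γ:  (P0=3, P1=1, P2=0, P3=1) → (P0=4, P1=4, P2=0, P3=2)
step 3: fire ε:  (P0=4, P1=4, P2=0, P3=2) → (P0=4, P1=5, P2=1, P3=2)

YES — reachable via ⟨β, γ, ε⟩ (3 firings)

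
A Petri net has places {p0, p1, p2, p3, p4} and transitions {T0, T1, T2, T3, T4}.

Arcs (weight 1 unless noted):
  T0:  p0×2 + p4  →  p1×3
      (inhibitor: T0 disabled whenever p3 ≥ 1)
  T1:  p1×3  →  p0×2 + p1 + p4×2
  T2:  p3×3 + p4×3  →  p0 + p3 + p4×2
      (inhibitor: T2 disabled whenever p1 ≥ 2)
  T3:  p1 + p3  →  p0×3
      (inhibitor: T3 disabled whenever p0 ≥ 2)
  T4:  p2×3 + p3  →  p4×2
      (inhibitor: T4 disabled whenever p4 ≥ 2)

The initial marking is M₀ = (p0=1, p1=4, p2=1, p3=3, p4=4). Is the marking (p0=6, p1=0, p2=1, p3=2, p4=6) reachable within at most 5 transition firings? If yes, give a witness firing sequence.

NO — not reachable within 5 firings

depth 0: 1 marking
depth 1: 3 markings reached so far
depth 2: 4 markings reached so far
depth 3: 4 markings reached so far
(frontier empty at depth 3; search complete)
target is not among the 4 markings reachable within 5 steps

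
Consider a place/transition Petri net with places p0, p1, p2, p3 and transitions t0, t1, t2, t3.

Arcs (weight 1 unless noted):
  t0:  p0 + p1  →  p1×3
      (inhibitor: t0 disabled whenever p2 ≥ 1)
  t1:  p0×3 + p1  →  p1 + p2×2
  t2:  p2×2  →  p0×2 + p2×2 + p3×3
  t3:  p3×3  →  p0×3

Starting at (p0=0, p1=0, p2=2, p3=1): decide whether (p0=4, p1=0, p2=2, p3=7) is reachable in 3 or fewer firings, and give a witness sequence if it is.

YES — reachable via ⟨t2, t2⟩ (2 firings)

step 1: fire t2:  (p0=0, p1=0, p2=2, p3=1) → (p0=2, p1=0, p2=2, p3=4)
step 2: fire t2:  (p0=2, p1=0, p2=2, p3=4) → (p0=4, p1=0, p2=2, p3=7)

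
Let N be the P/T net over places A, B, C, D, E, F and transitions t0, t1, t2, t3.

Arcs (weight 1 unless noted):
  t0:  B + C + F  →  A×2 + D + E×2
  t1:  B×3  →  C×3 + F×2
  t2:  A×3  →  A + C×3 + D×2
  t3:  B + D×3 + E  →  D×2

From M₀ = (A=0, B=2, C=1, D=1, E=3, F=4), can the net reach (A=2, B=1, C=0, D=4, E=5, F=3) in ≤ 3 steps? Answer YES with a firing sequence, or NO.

NO — not reachable within 3 firings

depth 0: 1 marking
depth 1: 2 markings reached so far
depth 2: 2 markings reached so far
(frontier empty at depth 2; search complete)
target is not among the 2 markings reachable within 3 steps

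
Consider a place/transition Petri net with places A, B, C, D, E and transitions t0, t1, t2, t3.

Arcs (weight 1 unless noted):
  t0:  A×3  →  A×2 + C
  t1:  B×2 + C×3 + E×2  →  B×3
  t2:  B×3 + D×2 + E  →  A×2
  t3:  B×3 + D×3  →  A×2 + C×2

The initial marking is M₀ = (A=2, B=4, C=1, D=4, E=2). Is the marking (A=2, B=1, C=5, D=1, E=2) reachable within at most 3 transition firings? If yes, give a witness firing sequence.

YES — reachable via ⟨t3, t0, t0⟩ (3 firings)

step 1: fire t3:  (A=2, B=4, C=1, D=4, E=2) → (A=4, B=1, C=3, D=1, E=2)
step 2: fire t0:  (A=4, B=1, C=3, D=1, E=2) → (A=3, B=1, C=4, D=1, E=2)
step 3: fire t0:  (A=3, B=1, C=4, D=1, E=2) → (A=2, B=1, C=5, D=1, E=2)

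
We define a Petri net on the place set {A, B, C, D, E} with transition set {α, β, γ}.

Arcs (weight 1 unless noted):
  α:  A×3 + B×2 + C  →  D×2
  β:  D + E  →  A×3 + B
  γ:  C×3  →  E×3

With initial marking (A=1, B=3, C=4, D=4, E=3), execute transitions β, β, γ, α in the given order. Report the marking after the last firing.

step 1: fire β:  (A=1, B=3, C=4, D=4, E=3) → (A=4, B=4, C=4, D=3, E=2)
step 2: fire β:  (A=4, B=4, C=4, D=3, E=2) → (A=7, B=5, C=4, D=2, E=1)
step 3: fire γ:  (A=7, B=5, C=4, D=2, E=1) → (A=7, B=5, C=1, D=2, E=4)
step 4: fire α:  (A=7, B=5, C=1, D=2, E=4) → (A=4, B=3, C=0, D=4, E=4)

(A=4, B=3, C=0, D=4, E=4)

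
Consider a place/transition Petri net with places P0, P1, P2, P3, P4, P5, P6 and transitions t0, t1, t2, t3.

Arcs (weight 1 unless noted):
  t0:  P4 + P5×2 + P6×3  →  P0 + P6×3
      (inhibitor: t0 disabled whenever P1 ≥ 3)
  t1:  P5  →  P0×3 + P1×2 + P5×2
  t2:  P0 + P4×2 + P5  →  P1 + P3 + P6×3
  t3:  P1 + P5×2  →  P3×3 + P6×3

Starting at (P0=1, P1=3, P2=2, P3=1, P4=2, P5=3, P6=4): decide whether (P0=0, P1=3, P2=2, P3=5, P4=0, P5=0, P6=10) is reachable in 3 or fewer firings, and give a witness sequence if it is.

YES — reachable via ⟨t2, t3⟩ (2 firings)

step 1: fire t2:  (P0=1, P1=3, P2=2, P3=1, P4=2, P5=3, P6=4) → (P0=0, P1=4, P2=2, P3=2, P4=0, P5=2, P6=7)
step 2: fire t3:  (P0=0, P1=4, P2=2, P3=2, P4=0, P5=2, P6=7) → (P0=0, P1=3, P2=2, P3=5, P4=0, P5=0, P6=10)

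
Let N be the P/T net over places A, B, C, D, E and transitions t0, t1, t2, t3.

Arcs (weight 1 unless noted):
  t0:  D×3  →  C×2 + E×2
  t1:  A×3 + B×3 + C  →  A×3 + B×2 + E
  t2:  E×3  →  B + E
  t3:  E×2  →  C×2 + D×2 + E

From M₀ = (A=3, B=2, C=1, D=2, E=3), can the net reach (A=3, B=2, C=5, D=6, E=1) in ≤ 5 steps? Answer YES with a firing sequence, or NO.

step 1: fire t3:  (A=3, B=2, C=1, D=2, E=3) → (A=3, B=2, C=3, D=4, E=2)
step 2: fire t3:  (A=3, B=2, C=3, D=4, E=2) → (A=3, B=2, C=5, D=6, E=1)

YES — reachable via ⟨t3, t3⟩ (2 firings)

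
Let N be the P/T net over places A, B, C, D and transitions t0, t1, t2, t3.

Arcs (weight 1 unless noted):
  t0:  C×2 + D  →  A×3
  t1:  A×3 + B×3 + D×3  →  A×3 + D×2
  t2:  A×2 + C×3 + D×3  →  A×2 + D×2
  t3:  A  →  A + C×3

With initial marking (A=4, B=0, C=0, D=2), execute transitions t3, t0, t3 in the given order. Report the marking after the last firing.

step 1: fire t3:  (A=4, B=0, C=0, D=2) → (A=4, B=0, C=3, D=2)
step 2: fire t0:  (A=4, B=0, C=3, D=2) → (A=7, B=0, C=1, D=1)
step 3: fire t3:  (A=7, B=0, C=1, D=1) → (A=7, B=0, C=4, D=1)

(A=7, B=0, C=4, D=1)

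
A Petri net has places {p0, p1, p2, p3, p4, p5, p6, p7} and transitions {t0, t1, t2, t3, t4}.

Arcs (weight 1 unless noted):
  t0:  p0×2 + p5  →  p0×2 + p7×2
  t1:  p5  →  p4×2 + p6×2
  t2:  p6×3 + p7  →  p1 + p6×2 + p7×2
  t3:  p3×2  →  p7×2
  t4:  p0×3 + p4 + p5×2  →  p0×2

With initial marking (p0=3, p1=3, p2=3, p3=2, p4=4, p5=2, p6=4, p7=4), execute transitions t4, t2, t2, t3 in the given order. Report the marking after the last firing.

step 1: fire t4:  (p0=3, p1=3, p2=3, p3=2, p4=4, p5=2, p6=4, p7=4) → (p0=2, p1=3, p2=3, p3=2, p4=3, p5=0, p6=4, p7=4)
step 2: fire t2:  (p0=2, p1=3, p2=3, p3=2, p4=3, p5=0, p6=4, p7=4) → (p0=2, p1=4, p2=3, p3=2, p4=3, p5=0, p6=3, p7=5)
step 3: fire t2:  (p0=2, p1=4, p2=3, p3=2, p4=3, p5=0, p6=3, p7=5) → (p0=2, p1=5, p2=3, p3=2, p4=3, p5=0, p6=2, p7=6)
step 4: fire t3:  (p0=2, p1=5, p2=3, p3=2, p4=3, p5=0, p6=2, p7=6) → (p0=2, p1=5, p2=3, p3=0, p4=3, p5=0, p6=2, p7=8)

(p0=2, p1=5, p2=3, p3=0, p4=3, p5=0, p6=2, p7=8)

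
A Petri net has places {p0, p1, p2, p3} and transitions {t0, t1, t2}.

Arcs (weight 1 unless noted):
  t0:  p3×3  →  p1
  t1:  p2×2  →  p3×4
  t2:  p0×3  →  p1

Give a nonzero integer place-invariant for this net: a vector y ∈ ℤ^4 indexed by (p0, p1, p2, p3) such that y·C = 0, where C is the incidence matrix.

Incidence matrix C (rows=places, cols=transitions):
       t0   t1   t2
   p0   0    0   -3
   p1   1    0    1
   p2   0   -2    0
   p3  -3    4    0

Candidate y = [1, 3, 2, 1]; check y·C column-wise:
  col t0: 1·0 + 3·1 + 2·0 + 1·-3 = 0
  col t1: 1·0 + 3·0 + 2·-2 + 1·4 = 0
  col t2: 1·-3 + 3·1 + 2·0 + 1·0 = 0

y = (p0:1, p1:3, p2:2, p3:1)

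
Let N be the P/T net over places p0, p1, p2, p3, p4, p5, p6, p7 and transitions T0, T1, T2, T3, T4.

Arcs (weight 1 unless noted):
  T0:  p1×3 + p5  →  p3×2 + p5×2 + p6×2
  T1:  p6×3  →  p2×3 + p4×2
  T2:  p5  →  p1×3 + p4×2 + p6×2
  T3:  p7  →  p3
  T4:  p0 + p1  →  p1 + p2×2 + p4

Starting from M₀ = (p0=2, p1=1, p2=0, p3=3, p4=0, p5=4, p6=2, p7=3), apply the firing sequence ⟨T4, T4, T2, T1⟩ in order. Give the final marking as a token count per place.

step 1: fire T4:  (p0=2, p1=1, p2=0, p3=3, p4=0, p5=4, p6=2, p7=3) → (p0=1, p1=1, p2=2, p3=3, p4=1, p5=4, p6=2, p7=3)
step 2: fire T4:  (p0=1, p1=1, p2=2, p3=3, p4=1, p5=4, p6=2, p7=3) → (p0=0, p1=1, p2=4, p3=3, p4=2, p5=4, p6=2, p7=3)
step 3: fire T2:  (p0=0, p1=1, p2=4, p3=3, p4=2, p5=4, p6=2, p7=3) → (p0=0, p1=4, p2=4, p3=3, p4=4, p5=3, p6=4, p7=3)
step 4: fire T1:  (p0=0, p1=4, p2=4, p3=3, p4=4, p5=3, p6=4, p7=3) → (p0=0, p1=4, p2=7, p3=3, p4=6, p5=3, p6=1, p7=3)

(p0=0, p1=4, p2=7, p3=3, p4=6, p5=3, p6=1, p7=3)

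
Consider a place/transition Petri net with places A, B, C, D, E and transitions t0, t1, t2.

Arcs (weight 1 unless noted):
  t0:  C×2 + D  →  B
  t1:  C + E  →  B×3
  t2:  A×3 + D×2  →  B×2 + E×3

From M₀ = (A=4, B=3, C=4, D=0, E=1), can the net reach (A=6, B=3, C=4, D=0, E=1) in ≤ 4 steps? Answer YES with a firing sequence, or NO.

depth 0: 1 marking
depth 1: 2 markings reached so far
depth 2: 2 markings reached so far
(frontier empty at depth 2; search complete)
target is not among the 2 markings reachable within 4 steps

NO — not reachable within 4 firings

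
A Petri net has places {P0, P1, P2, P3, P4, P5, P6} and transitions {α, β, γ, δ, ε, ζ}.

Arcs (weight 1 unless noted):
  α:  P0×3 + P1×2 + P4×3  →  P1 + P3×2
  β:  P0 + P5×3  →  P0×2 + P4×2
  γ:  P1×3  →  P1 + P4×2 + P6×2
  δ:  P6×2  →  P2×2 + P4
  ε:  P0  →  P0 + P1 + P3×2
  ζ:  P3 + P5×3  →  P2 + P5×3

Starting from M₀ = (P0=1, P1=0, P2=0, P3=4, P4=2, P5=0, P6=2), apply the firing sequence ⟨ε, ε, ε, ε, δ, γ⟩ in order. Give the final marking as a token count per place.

(P0=1, P1=2, P2=2, P3=12, P4=5, P5=0, P6=2)

step 1: fire ε:  (P0=1, P1=0, P2=0, P3=4, P4=2, P5=0, P6=2) → (P0=1, P1=1, P2=0, P3=6, P4=2, P5=0, P6=2)
step 2: fire ε:  (P0=1, P1=1, P2=0, P3=6, P4=2, P5=0, P6=2) → (P0=1, P1=2, P2=0, P3=8, P4=2, P5=0, P6=2)
step 3: fire ε:  (P0=1, P1=2, P2=0, P3=8, P4=2, P5=0, P6=2) → (P0=1, P1=3, P2=0, P3=10, P4=2, P5=0, P6=2)
step 4: fire ε:  (P0=1, P1=3, P2=0, P3=10, P4=2, P5=0, P6=2) → (P0=1, P1=4, P2=0, P3=12, P4=2, P5=0, P6=2)
step 5: fire δ:  (P0=1, P1=4, P2=0, P3=12, P4=2, P5=0, P6=2) → (P0=1, P1=4, P2=2, P3=12, P4=3, P5=0, P6=0)
step 6: fire γ:  (P0=1, P1=4, P2=2, P3=12, P4=3, P5=0, P6=0) → (P0=1, P1=2, P2=2, P3=12, P4=5, P5=0, P6=2)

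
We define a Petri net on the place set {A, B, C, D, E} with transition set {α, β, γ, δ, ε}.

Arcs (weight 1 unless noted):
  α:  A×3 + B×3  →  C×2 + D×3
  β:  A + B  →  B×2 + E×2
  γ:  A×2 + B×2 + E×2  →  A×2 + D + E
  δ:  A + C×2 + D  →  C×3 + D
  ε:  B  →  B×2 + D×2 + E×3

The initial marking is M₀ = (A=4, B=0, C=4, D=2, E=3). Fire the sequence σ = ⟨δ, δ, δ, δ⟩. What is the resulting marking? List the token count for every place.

step 1: fire δ:  (A=4, B=0, C=4, D=2, E=3) → (A=3, B=0, C=5, D=2, E=3)
step 2: fire δ:  (A=3, B=0, C=5, D=2, E=3) → (A=2, B=0, C=6, D=2, E=3)
step 3: fire δ:  (A=2, B=0, C=6, D=2, E=3) → (A=1, B=0, C=7, D=2, E=3)
step 4: fire δ:  (A=1, B=0, C=7, D=2, E=3) → (A=0, B=0, C=8, D=2, E=3)

(A=0, B=0, C=8, D=2, E=3)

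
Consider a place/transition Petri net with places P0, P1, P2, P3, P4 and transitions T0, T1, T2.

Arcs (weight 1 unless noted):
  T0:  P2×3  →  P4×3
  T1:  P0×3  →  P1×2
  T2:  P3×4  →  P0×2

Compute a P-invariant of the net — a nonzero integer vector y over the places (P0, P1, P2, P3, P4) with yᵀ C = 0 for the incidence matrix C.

Incidence matrix C (rows=places, cols=transitions):
       T0   T1   T2
   P0   0   -3    2
   P1   0    2    0
   P2  -3    0    0
   P3   0    0   -4
   P4   3    0    0

Candidate y = [2, 3, 0, 1, 0]; check y·C column-wise:
  col T0: 2·0 + 3·0 + 0·-3 + 1·0 + 0·3 = 0
  col T1: 2·-3 + 3·2 + 1·0 = 0
  col T2: 2·2 + 3·0 + 1·-4 = 0

y = (P0:2, P1:3, P2:0, P3:1, P4:0)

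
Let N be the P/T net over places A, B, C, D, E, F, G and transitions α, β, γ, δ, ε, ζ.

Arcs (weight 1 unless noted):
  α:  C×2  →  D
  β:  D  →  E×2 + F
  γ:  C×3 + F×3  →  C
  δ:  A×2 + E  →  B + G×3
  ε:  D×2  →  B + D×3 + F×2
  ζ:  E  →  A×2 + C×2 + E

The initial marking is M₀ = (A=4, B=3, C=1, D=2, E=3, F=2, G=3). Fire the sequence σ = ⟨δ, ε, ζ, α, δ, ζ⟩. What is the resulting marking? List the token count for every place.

step 1: fire δ:  (A=4, B=3, C=1, D=2, E=3, F=2, G=3) → (A=2, B=4, C=1, D=2, E=2, F=2, G=6)
step 2: fire ε:  (A=2, B=4, C=1, D=2, E=2, F=2, G=6) → (A=2, B=5, C=1, D=3, E=2, F=4, G=6)
step 3: fire ζ:  (A=2, B=5, C=1, D=3, E=2, F=4, G=6) → (A=4, B=5, C=3, D=3, E=2, F=4, G=6)
step 4: fire α:  (A=4, B=5, C=3, D=3, E=2, F=4, G=6) → (A=4, B=5, C=1, D=4, E=2, F=4, G=6)
step 5: fire δ:  (A=4, B=5, C=1, D=4, E=2, F=4, G=6) → (A=2, B=6, C=1, D=4, E=1, F=4, G=9)
step 6: fire ζ:  (A=2, B=6, C=1, D=4, E=1, F=4, G=9) → (A=4, B=6, C=3, D=4, E=1, F=4, G=9)

(A=4, B=6, C=3, D=4, E=1, F=4, G=9)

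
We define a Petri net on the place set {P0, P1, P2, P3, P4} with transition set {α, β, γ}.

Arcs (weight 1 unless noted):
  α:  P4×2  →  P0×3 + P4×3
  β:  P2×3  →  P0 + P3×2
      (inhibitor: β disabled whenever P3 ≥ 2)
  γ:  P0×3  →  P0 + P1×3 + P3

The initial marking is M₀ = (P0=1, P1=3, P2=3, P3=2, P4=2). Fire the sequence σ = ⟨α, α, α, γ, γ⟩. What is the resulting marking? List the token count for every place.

step 1: fire α:  (P0=1, P1=3, P2=3, P3=2, P4=2) → (P0=4, P1=3, P2=3, P3=2, P4=3)
step 2: fire α:  (P0=4, P1=3, P2=3, P3=2, P4=3) → (P0=7, P1=3, P2=3, P3=2, P4=4)
step 3: fire α:  (P0=7, P1=3, P2=3, P3=2, P4=4) → (P0=10, P1=3, P2=3, P3=2, P4=5)
step 4: fire γ:  (P0=10, P1=3, P2=3, P3=2, P4=5) → (P0=8, P1=6, P2=3, P3=3, P4=5)
step 5: fire γ:  (P0=8, P1=6, P2=3, P3=3, P4=5) → (P0=6, P1=9, P2=3, P3=4, P4=5)

(P0=6, P1=9, P2=3, P3=4, P4=5)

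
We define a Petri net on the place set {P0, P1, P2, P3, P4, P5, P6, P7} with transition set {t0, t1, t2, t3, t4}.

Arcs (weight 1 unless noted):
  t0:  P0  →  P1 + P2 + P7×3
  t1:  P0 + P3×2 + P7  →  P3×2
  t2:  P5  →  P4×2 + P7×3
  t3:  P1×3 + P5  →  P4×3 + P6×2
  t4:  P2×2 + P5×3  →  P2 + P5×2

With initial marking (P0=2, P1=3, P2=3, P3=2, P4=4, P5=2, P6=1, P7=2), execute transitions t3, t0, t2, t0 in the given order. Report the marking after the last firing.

step 1: fire t3:  (P0=2, P1=3, P2=3, P3=2, P4=4, P5=2, P6=1, P7=2) → (P0=2, P1=0, P2=3, P3=2, P4=7, P5=1, P6=3, P7=2)
step 2: fire t0:  (P0=2, P1=0, P2=3, P3=2, P4=7, P5=1, P6=3, P7=2) → (P0=1, P1=1, P2=4, P3=2, P4=7, P5=1, P6=3, P7=5)
step 3: fire t2:  (P0=1, P1=1, P2=4, P3=2, P4=7, P5=1, P6=3, P7=5) → (P0=1, P1=1, P2=4, P3=2, P4=9, P5=0, P6=3, P7=8)
step 4: fire t0:  (P0=1, P1=1, P2=4, P3=2, P4=9, P5=0, P6=3, P7=8) → (P0=0, P1=2, P2=5, P3=2, P4=9, P5=0, P6=3, P7=11)

(P0=0, P1=2, P2=5, P3=2, P4=9, P5=0, P6=3, P7=11)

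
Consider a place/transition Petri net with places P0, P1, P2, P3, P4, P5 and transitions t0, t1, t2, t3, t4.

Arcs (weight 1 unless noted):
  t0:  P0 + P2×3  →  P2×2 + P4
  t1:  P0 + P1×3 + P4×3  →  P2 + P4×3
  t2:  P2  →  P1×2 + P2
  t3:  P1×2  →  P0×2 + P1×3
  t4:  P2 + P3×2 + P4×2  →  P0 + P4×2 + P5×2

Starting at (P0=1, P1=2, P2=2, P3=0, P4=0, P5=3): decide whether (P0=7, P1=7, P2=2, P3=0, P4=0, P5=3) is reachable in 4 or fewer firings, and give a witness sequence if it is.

YES — reachable via ⟨t2, t3, t3, t3⟩ (4 firings)

step 1: fire t2:  (P0=1, P1=2, P2=2, P3=0, P4=0, P5=3) → (P0=1, P1=4, P2=2, P3=0, P4=0, P5=3)
step 2: fire t3:  (P0=1, P1=4, P2=2, P3=0, P4=0, P5=3) → (P0=3, P1=5, P2=2, P3=0, P4=0, P5=3)
step 3: fire t3:  (P0=3, P1=5, P2=2, P3=0, P4=0, P5=3) → (P0=5, P1=6, P2=2, P3=0, P4=0, P5=3)
step 4: fire t3:  (P0=5, P1=6, P2=2, P3=0, P4=0, P5=3) → (P0=7, P1=7, P2=2, P3=0, P4=0, P5=3)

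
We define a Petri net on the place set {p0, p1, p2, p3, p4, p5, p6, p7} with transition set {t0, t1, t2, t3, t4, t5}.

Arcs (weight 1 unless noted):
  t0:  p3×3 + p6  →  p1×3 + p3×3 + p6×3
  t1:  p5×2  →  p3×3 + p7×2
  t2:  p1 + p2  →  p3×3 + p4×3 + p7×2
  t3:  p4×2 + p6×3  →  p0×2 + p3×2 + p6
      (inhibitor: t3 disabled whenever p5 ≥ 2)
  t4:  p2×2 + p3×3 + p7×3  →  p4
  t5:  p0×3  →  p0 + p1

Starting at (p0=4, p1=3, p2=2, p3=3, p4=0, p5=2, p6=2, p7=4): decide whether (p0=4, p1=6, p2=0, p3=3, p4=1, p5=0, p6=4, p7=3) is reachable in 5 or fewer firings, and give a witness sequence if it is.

step 1: fire t0:  (p0=4, p1=3, p2=2, p3=3, p4=0, p5=2, p6=2, p7=4) → (p0=4, p1=6, p2=2, p3=3, p4=0, p5=2, p6=4, p7=4)
step 2: fire t1:  (p0=4, p1=6, p2=2, p3=3, p4=0, p5=2, p6=4, p7=4) → (p0=4, p1=6, p2=2, p3=6, p4=0, p5=0, p6=4, p7=6)
step 3: fire t4:  (p0=4, p1=6, p2=2, p3=6, p4=0, p5=0, p6=4, p7=6) → (p0=4, p1=6, p2=0, p3=3, p4=1, p5=0, p6=4, p7=3)

YES — reachable via ⟨t0, t1, t4⟩ (3 firings)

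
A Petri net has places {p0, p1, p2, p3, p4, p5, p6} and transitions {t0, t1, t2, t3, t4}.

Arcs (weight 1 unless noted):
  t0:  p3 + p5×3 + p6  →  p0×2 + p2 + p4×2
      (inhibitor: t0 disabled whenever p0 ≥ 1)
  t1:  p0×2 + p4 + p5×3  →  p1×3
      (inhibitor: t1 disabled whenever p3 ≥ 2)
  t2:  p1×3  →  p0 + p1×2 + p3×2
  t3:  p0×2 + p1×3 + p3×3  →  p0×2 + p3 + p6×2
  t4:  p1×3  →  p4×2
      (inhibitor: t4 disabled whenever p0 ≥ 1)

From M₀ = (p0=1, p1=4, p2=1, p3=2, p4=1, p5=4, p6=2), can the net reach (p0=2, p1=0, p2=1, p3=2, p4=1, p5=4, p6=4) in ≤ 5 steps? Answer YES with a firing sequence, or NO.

YES — reachable via ⟨t2, t3⟩ (2 firings)

step 1: fire t2:  (p0=1, p1=4, p2=1, p3=2, p4=1, p5=4, p6=2) → (p0=2, p1=3, p2=1, p3=4, p4=1, p5=4, p6=2)
step 2: fire t3:  (p0=2, p1=3, p2=1, p3=4, p4=1, p5=4, p6=2) → (p0=2, p1=0, p2=1, p3=2, p4=1, p5=4, p6=4)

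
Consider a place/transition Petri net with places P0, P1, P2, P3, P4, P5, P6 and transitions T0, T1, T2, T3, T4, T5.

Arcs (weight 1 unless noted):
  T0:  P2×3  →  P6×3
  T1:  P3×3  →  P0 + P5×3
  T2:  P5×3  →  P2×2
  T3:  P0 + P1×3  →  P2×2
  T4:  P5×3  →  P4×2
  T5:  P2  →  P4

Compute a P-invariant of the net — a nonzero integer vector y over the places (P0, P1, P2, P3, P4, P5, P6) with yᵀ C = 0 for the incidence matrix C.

y = (P0:3, P1:-1, P2:0, P3:1, P4:0, P5:0, P6:0)

Incidence matrix C (rows=places, cols=transitions):
       T0   T1   T2   T3   T4   T5
   P0   0    1    0   -1    0    0
   P1   0    0    0   -3    0    0
   P2  -3    0    2    2    0   -1
   P3   0   -3    0    0    0    0
   P4   0    0    0    0    2    1
   P5   0    3   -3    0   -3    0
   P6   3    0    0    0    0    0

Candidate y = [3, -1, 0, 1, 0, 0, 0]; check y·C column-wise:
  col T0: 3·0 + -1·0 + 0·-3 + 1·0 + 0·3 = 0
  col T1: 3·1 + -1·0 + 1·-3 + 0·3 = 0
  col T2: 3·0 + -1·0 + 0·2 + 1·0 + 0·-3 = 0
  col T3: 3·-1 + -1·-3 + 0·2 + 1·0 = 0
  col T4: 3·0 + -1·0 + 1·0 + 0·2 + 0·-3 = 0
  col T5: 3·0 + -1·0 + 0·-1 + 1·0 + 0·1 = 0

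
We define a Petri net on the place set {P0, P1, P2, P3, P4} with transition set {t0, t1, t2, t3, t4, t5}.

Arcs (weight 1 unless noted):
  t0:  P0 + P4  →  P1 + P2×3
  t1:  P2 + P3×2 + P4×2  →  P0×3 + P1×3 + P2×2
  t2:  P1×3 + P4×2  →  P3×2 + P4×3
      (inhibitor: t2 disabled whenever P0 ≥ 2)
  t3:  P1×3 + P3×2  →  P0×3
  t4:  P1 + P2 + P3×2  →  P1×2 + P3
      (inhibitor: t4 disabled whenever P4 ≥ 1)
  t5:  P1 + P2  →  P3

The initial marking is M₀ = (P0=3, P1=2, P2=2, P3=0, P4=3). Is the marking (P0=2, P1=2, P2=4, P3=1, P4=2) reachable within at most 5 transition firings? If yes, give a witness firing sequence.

YES — reachable via ⟨t0, t5⟩ (2 firings)

step 1: fire t0:  (P0=3, P1=2, P2=2, P3=0, P4=3) → (P0=2, P1=3, P2=5, P3=0, P4=2)
step 2: fire t5:  (P0=2, P1=3, P2=5, P3=0, P4=2) → (P0=2, P1=2, P2=4, P3=1, P4=2)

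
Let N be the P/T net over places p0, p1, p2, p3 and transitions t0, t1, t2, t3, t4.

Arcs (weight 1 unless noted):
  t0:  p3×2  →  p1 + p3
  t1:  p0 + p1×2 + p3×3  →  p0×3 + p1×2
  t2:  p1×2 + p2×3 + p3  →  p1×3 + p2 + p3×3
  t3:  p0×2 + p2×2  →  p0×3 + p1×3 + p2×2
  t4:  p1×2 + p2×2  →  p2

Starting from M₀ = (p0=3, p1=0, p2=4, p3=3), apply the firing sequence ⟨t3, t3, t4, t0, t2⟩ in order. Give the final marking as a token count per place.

(p0=5, p1=6, p2=1, p3=4)

step 1: fire t3:  (p0=3, p1=0, p2=4, p3=3) → (p0=4, p1=3, p2=4, p3=3)
step 2: fire t3:  (p0=4, p1=3, p2=4, p3=3) → (p0=5, p1=6, p2=4, p3=3)
step 3: fire t4:  (p0=5, p1=6, p2=4, p3=3) → (p0=5, p1=4, p2=3, p3=3)
step 4: fire t0:  (p0=5, p1=4, p2=3, p3=3) → (p0=5, p1=5, p2=3, p3=2)
step 5: fire t2:  (p0=5, p1=5, p2=3, p3=2) → (p0=5, p1=6, p2=1, p3=4)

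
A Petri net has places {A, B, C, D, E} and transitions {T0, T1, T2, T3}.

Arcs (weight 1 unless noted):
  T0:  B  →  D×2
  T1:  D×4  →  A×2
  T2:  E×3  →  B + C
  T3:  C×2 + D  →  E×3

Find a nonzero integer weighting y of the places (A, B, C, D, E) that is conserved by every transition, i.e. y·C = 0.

y = (A:2, B:2, C:1, D:1, E:1)

Incidence matrix C (rows=places, cols=transitions):
       T0   T1   T2   T3
    A   0    2    0    0
    B  -1    0    1    0
    C   0    0    1   -2
    D   2   -4    0   -1
    E   0    0   -3    3

Candidate y = [2, 2, 1, 1, 1]; check y·C column-wise:
  col T0: 2·0 + 2·-1 + 1·0 + 1·2 + 1·0 = 0
  col T1: 2·2 + 2·0 + 1·0 + 1·-4 + 1·0 = 0
  col T2: 2·0 + 2·1 + 1·1 + 1·0 + 1·-3 = 0
  col T3: 2·0 + 2·0 + 1·-2 + 1·-1 + 1·3 = 0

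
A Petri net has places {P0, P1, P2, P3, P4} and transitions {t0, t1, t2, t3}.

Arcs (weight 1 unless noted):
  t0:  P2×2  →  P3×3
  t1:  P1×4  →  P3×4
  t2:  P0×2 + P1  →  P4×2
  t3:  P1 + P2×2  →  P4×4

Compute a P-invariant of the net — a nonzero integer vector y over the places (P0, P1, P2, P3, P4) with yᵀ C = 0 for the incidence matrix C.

Incidence matrix C (rows=places, cols=transitions):
       t0   t1   t2   t3
   P0   0    0   -2    0
   P1   0   -4   -1   -1
   P2  -2    0    0   -2
   P3   3    4    0    0
   P4   0    0    2    4

Candidate y = [1, 2, 3, 2, 2]; check y·C column-wise:
  col t0: 1·0 + 2·0 + 3·-2 + 2·3 + 2·0 = 0
  col t1: 1·0 + 2·-4 + 3·0 + 2·4 + 2·0 = 0
  col t2: 1·-2 + 2·-1 + 3·0 + 2·0 + 2·2 = 0
  col t3: 1·0 + 2·-1 + 3·-2 + 2·0 + 2·4 = 0

y = (P0:1, P1:2, P2:3, P3:2, P4:2)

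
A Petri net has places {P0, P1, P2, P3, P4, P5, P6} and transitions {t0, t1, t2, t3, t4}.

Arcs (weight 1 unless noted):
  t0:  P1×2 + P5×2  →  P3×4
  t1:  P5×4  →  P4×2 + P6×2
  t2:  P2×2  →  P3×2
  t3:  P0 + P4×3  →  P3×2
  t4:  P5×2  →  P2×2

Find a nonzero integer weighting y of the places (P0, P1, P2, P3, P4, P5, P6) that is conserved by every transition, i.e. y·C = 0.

y = (P0:4, P1:-1, P2:-1, P3:-1, P4:-2, P5:-1, P6:0)

Incidence matrix C (rows=places, cols=transitions):
       t0   t1   t2   t3   t4
   P0   0    0    0   -1    0
   P1  -2    0    0    0    0
   P2   0    0   -2    0    2
   P3   4    0    2    2    0
   P4   0    2    0   -3    0
   P5  -2   -4    0    0   -2
   P6   0    2    0    0    0

Candidate y = [4, -1, -1, -1, -2, -1, 0]; check y·C column-wise:
  col t0: 4·0 + -1·-2 + -1·0 + -1·4 + -2·0 + -1·-2 = 0
  col t1: 4·0 + -1·0 + -1·0 + -1·0 + -2·2 + -1·-4 + 0·2 = 0
  col t2: 4·0 + -1·0 + -1·-2 + -1·2 + -2·0 + -1·0 = 0
  col t3: 4·-1 + -1·0 + -1·0 + -1·2 + -2·-3 + -1·0 = 0
  col t4: 4·0 + -1·0 + -1·2 + -1·0 + -2·0 + -1·-2 = 0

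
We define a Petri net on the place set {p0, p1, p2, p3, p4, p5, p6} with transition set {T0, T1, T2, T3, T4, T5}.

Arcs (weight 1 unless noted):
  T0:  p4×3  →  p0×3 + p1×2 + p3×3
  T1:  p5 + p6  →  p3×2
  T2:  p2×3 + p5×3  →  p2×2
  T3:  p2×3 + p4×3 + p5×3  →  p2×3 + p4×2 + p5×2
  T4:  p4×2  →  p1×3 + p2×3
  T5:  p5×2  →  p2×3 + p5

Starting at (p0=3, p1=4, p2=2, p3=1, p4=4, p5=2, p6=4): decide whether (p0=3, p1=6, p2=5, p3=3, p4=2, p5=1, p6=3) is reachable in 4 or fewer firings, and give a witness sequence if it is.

NO — not reachable within 4 firings

depth 0: 1 marking
depth 1: 5 markings reached so far
depth 2: 12 markings reached so far
depth 3: 18 markings reached so far
depth 4: 20 markings reached so far
target is not among the 20 markings reachable within 4 steps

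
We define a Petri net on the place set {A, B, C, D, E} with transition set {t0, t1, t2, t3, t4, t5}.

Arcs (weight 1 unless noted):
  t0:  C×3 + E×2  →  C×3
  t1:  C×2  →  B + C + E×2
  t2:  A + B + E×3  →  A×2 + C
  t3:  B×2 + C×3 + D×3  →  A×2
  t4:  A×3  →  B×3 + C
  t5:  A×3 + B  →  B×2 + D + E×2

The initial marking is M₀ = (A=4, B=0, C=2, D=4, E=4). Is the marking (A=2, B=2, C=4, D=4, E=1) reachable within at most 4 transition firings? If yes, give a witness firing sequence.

step 1: fire t4:  (A=4, B=0, C=2, D=4, E=4) → (A=1, B=3, C=3, D=4, E=4)
step 2: fire t2:  (A=1, B=3, C=3, D=4, E=4) → (A=2, B=2, C=4, D=4, E=1)

YES — reachable via ⟨t4, t2⟩ (2 firings)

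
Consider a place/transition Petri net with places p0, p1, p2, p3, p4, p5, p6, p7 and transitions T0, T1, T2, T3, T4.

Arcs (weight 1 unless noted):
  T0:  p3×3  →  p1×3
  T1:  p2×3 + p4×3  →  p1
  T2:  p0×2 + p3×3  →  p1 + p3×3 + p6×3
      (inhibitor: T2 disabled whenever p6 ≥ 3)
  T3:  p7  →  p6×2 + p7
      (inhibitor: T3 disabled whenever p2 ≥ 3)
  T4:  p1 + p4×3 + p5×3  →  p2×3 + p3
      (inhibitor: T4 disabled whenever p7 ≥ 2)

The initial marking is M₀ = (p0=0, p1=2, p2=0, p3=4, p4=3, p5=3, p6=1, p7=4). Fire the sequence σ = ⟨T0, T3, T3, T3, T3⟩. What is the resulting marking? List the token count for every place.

step 1: fire T0:  (p0=0, p1=2, p2=0, p3=4, p4=3, p5=3, p6=1, p7=4) → (p0=0, p1=5, p2=0, p3=1, p4=3, p5=3, p6=1, p7=4)
step 2: fire T3:  (p0=0, p1=5, p2=0, p3=1, p4=3, p5=3, p6=1, p7=4) → (p0=0, p1=5, p2=0, p3=1, p4=3, p5=3, p6=3, p7=4)
step 3: fire T3:  (p0=0, p1=5, p2=0, p3=1, p4=3, p5=3, p6=3, p7=4) → (p0=0, p1=5, p2=0, p3=1, p4=3, p5=3, p6=5, p7=4)
step 4: fire T3:  (p0=0, p1=5, p2=0, p3=1, p4=3, p5=3, p6=5, p7=4) → (p0=0, p1=5, p2=0, p3=1, p4=3, p5=3, p6=7, p7=4)
step 5: fire T3:  (p0=0, p1=5, p2=0, p3=1, p4=3, p5=3, p6=7, p7=4) → (p0=0, p1=5, p2=0, p3=1, p4=3, p5=3, p6=9, p7=4)

(p0=0, p1=5, p2=0, p3=1, p4=3, p5=3, p6=9, p7=4)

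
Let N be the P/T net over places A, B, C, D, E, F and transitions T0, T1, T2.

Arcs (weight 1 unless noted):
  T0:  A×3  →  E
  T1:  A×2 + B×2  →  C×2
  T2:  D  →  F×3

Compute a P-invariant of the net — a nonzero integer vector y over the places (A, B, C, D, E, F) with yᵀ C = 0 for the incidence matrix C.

y = (A:0, B:1, C:1, D:0, E:0, F:0)

Incidence matrix C (rows=places, cols=transitions):
       T0   T1   T2
    A  -3   -2    0
    B   0   -2    0
    C   0    2    0
    D   0    0   -1
    E   1    0    0
    F   0    0    3

Candidate y = [0, 1, 1, 0, 0, 0]; check y·C column-wise:
  col T0: 0·-3 + 1·0 + 1·0 + 0·1 = 0
  col T1: 0·-2 + 1·-2 + 1·2 = 0
  col T2: 1·0 + 1·0 + 0·-1 + 0·3 = 0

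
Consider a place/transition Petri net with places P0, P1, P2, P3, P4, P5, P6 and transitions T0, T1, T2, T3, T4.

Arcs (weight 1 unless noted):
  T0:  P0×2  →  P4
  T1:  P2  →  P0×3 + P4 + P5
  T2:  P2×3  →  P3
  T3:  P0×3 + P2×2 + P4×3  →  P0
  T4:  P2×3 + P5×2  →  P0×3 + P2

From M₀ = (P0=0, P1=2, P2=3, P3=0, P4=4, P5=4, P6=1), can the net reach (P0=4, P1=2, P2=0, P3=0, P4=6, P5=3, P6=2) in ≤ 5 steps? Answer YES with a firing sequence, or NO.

depth 0: 1 marking
depth 1: 4 markings reached so far
depth 2: 9 markings reached so far
depth 3: 12 markings reached so far
depth 4: 15 markings reached so far
depth 5: 18 markings reached so far
target is not among the 18 markings reachable within 5 steps

NO — not reachable within 5 firings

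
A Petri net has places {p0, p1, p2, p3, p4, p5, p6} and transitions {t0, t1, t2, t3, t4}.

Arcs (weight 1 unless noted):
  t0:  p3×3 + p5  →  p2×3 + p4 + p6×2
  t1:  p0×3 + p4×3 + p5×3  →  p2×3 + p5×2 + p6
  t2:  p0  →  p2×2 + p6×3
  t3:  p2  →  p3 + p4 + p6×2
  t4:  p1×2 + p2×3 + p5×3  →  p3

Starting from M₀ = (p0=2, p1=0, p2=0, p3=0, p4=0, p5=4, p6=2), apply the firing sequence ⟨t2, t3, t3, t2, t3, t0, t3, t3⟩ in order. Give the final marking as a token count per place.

step 1: fire t2:  (p0=2, p1=0, p2=0, p3=0, p4=0, p5=4, p6=2) → (p0=1, p1=0, p2=2, p3=0, p4=0, p5=4, p6=5)
step 2: fire t3:  (p0=1, p1=0, p2=2, p3=0, p4=0, p5=4, p6=5) → (p0=1, p1=0, p2=1, p3=1, p4=1, p5=4, p6=7)
step 3: fire t3:  (p0=1, p1=0, p2=1, p3=1, p4=1, p5=4, p6=7) → (p0=1, p1=0, p2=0, p3=2, p4=2, p5=4, p6=9)
step 4: fire t2:  (p0=1, p1=0, p2=0, p3=2, p4=2, p5=4, p6=9) → (p0=0, p1=0, p2=2, p3=2, p4=2, p5=4, p6=12)
step 5: fire t3:  (p0=0, p1=0, p2=2, p3=2, p4=2, p5=4, p6=12) → (p0=0, p1=0, p2=1, p3=3, p4=3, p5=4, p6=14)
step 6: fire t0:  (p0=0, p1=0, p2=1, p3=3, p4=3, p5=4, p6=14) → (p0=0, p1=0, p2=4, p3=0, p4=4, p5=3, p6=16)
step 7: fire t3:  (p0=0, p1=0, p2=4, p3=0, p4=4, p5=3, p6=16) → (p0=0, p1=0, p2=3, p3=1, p4=5, p5=3, p6=18)
step 8: fire t3:  (p0=0, p1=0, p2=3, p3=1, p4=5, p5=3, p6=18) → (p0=0, p1=0, p2=2, p3=2, p4=6, p5=3, p6=20)

(p0=0, p1=0, p2=2, p3=2, p4=6, p5=3, p6=20)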